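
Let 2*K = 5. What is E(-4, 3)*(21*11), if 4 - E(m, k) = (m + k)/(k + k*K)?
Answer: 946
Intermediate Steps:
K = 5/2 (K = (½)*5 = 5/2 ≈ 2.5000)
E(m, k) = 4 - 2*(k + m)/(7*k) (E(m, k) = 4 - (m + k)/(k + k*(5/2)) = 4 - (k + m)/(k + 5*k/2) = 4 - (k + m)/(7*k/2) = 4 - (k + m)*2/(7*k) = 4 - 2*(k + m)/(7*k))
E(-4, 3)*(21*11) = ((2/7)*(-1*(-4) + 13*3)/3)*(21*11) = ((2/7)*(⅓)*(4 + 39))*231 = ((2/7)*(⅓)*43)*231 = (86/21)*231 = 946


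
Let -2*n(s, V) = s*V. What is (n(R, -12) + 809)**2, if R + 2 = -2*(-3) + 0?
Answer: 693889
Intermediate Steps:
R = 4 (R = -2 + (-2*(-3) + 0) = -2 + (6 + 0) = -2 + 6 = 4)
n(s, V) = -V*s/2 (n(s, V) = -s*V/2 = -V*s/2)
(n(R, -12) + 809)**2 = (-1/2*(-12)*4 + 809)**2 = (24 + 809)**2 = 833**2 = 693889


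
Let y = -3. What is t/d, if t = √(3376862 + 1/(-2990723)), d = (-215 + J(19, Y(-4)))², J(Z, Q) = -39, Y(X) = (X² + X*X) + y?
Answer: 5*√1208163429172487427/192949485068 ≈ 0.028483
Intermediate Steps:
Y(X) = -3 + 2*X² (Y(X) = (X² + X*X) - 3 = (X² + X²) - 3 = 2*X² - 3 = -3 + 2*X²)
d = 64516 (d = (-215 - 39)² = (-254)² = 64516)
t = 5*√1208163429172487427/2990723 (t = √(3376862 - 1/2990723) = √(10099258851225/2990723) = 5*√1208163429172487427/2990723 ≈ 1837.6)
t/d = (5*√1208163429172487427/2990723)/64516 = (5*√1208163429172487427/2990723)*(1/64516) = 5*√1208163429172487427/192949485068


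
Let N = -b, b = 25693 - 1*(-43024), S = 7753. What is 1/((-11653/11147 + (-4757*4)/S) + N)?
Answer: -86422691/5939010508272 ≈ -1.4552e-5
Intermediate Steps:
b = 68717 (b = 25693 + 43024 = 68717)
N = -68717 (N = -1*68717 = -68717)
1/((-11653/11147 + (-4757*4)/S) + N) = 1/((-11653/11147 - 4757*4/7753) - 68717) = 1/((-11653*1/11147 - 19028*1/7753) - 68717) = 1/((-11653/11147 - 19028/7753) - 68717) = 1/(-302450825/86422691 - 68717) = 1/(-5939010508272/86422691) = -86422691/5939010508272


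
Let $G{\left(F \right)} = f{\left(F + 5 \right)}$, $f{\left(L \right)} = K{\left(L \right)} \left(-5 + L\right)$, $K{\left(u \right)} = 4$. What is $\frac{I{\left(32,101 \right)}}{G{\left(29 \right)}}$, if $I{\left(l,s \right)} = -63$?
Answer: $- \frac{63}{116} \approx -0.5431$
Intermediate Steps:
$f{\left(L \right)} = -20 + 4 L$ ($f{\left(L \right)} = 4 \left(-5 + L\right) = -20 + 4 L$)
$G{\left(F \right)} = 4 F$ ($G{\left(F \right)} = -20 + 4 \left(F + 5\right) = -20 + 4 \left(5 + F\right) = -20 + \left(20 + 4 F\right) = 4 F$)
$\frac{I{\left(32,101 \right)}}{G{\left(29 \right)}} = - \frac{63}{4 \cdot 29} = - \frac{63}{116}$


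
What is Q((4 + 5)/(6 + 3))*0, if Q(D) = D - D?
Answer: 0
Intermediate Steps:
Q(D) = 0
Q((4 + 5)/(6 + 3))*0 = 0*0 = 0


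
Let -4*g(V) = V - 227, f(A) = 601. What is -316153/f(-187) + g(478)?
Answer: -1415463/2404 ≈ -588.79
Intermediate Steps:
g(V) = 227/4 - V/4 (g(V) = -(V - 227)/4 = -(-227 + V)/4 = 227/4 - V/4)
-316153/f(-187) + g(478) = -316153/601 + (227/4 - ¼*478) = -316153*1/601 + (227/4 - 239/2) = -316153/601 - 251/4 = -1415463/2404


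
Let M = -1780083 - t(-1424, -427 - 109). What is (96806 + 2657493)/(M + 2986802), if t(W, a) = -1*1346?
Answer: 2754299/1208065 ≈ 2.2799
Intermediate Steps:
t(W, a) = -1346
M = -1778737 (M = -1780083 - 1*(-1346) = -1780083 + 1346 = -1778737)
(96806 + 2657493)/(M + 2986802) = (96806 + 2657493)/(-1778737 + 2986802) = 2754299/1208065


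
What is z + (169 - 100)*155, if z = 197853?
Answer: 208548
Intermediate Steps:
z + (169 - 100)*155 = 197853 + (169 - 100)*155 = 197853 + 69*155 = 197853 + 10695 = 208548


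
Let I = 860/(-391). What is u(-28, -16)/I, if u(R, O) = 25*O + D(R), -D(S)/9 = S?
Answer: 14467/215 ≈ 67.288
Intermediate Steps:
D(S) = -9*S
u(R, O) = -9*R + 25*O (u(R, O) = 25*O - 9*R = -9*R + 25*O)
I = -860/391 (I = 860*(-1/391) = -860/391 ≈ -2.1995)
u(-28, -16)/I = (-9*(-28) + 25*(-16))/(-860/391) = (252 - 400)*(-391/860) = -148*(-391/860) = 14467/215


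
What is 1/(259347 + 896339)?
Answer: 1/1155686 ≈ 8.6529e-7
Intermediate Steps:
1/(259347 + 896339) = 1/1155686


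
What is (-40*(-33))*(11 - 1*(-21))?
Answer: 42240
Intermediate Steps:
(-40*(-33))*(11 - 1*(-21)) = 1320*(11 + 21) = 1320*32 = 42240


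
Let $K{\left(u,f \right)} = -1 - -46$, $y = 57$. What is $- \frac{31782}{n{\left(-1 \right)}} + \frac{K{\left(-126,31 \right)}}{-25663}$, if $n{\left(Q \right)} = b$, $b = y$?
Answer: $- \frac{271874677}{487597} \approx -557.58$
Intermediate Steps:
$K{\left(u,f \right)} = 45$ ($K{\left(u,f \right)} = -1 + 46 = 45$)
$b = 57$
$n{\left(Q \right)} = 57$
$- \frac{31782}{n{\left(-1 \right)}} + \frac{K{\left(-126,31 \right)}}{-25663} = - \frac{31782}{57} + \frac{45}{-25663} = \left(-31782\right) \frac{1}{57} + 45 \left(- \frac{1}{25663}\right) = - \frac{10594}{19} - \frac{45}{25663} = - \frac{271874677}{487597}$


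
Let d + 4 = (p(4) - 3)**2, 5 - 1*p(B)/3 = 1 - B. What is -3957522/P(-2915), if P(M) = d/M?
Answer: 11536176630/437 ≈ 2.6399e+7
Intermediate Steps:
p(B) = 12 + 3*B (p(B) = 15 - 3*(1 - B) = 15 + (-3 + 3*B) = 12 + 3*B)
d = 437 (d = -4 + ((12 + 3*4) - 3)**2 = -4 + ((12 + 12) - 3)**2 = -4 + (24 - 3)**2 = -4 + 21**2 = -4 + 441 = 437)
P(M) = 437/M
-3957522/P(-2915) = -3957522/(437/(-2915)) = -3957522/(437*(-1/2915)) = -3957522/(-437/2915) = -3957522*(-2915/437) = 11536176630/437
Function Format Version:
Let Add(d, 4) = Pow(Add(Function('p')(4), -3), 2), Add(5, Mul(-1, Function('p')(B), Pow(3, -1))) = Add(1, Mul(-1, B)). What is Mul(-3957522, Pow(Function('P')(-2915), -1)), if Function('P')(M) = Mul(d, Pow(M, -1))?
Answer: Rational(11536176630, 437) ≈ 2.6399e+7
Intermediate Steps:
Function('p')(B) = Add(12, Mul(3, B)) (Function('p')(B) = Add(15, Mul(-3, Add(1, Mul(-1, B)))) = Add(15, Add(-3, Mul(3, B))) = Add(12, Mul(3, B)))
d = 437 (d = Add(-4, Pow(Add(Add(12, Mul(3, 4)), -3), 2)) = Add(-4, Pow(Add(Add(12, 12), -3), 2)) = Add(-4, Pow(Add(24, -3), 2)) = Add(-4, Pow(21, 2)) = Add(-4, 441) = 437)
Function('P')(M) = Mul(437, Pow(M, -1))
Mul(-3957522, Pow(Function('P')(-2915), -1)) = Mul(-3957522, Pow(Mul(437, Pow(-2915, -1)), -1)) = Mul(-3957522, Pow(Mul(437, Rational(-1, 2915)), -1)) = Mul(-3957522, Pow(Rational(-437, 2915), -1)) = Mul(-3957522, Rational(-2915, 437)) = Rational(11536176630, 437)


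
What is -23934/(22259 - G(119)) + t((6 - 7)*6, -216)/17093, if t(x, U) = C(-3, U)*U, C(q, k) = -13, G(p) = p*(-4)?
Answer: -345263982/388609355 ≈ -0.88846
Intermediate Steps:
G(p) = -4*p
t(x, U) = -13*U
-23934/(22259 - G(119)) + t((6 - 7)*6, -216)/17093 = -23934/(22259 - (-4)*119) - 13*(-216)/17093 = -23934/(22259 - 1*(-476)) + 2808*(1/17093) = -23934/(22259 + 476) + 2808/17093 = -23934/22735 + 2808/17093 = -345263982/388609355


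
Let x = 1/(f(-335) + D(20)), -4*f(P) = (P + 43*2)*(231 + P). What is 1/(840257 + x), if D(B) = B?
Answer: 6454/5423018677 ≈ 1.1901e-6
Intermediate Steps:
f(P) = -(86 + P)*(231 + P)/4 (f(P) = -(P + 43*2)*(231 + P)/4 = -(P + 86)*(231 + P)/4 = -(86 + P)*(231 + P)/4)
x = -1/6454 (x = 1/((-9933/2 - 317/4*(-335) - ¼*(-335)²) + 20) = 1/((-9933/2 + 106195/4 - ¼*112225) + 20) = 1/((-9933/2 + 106195/4 - 112225/4) + 20) = 1/(-6474 + 20) = 1/(-6454) = -1/6454 ≈ -0.00015494)
1/(840257 + x) = 1/(840257 - 1/6454) = 1/(5423018677/6454) = 6454/5423018677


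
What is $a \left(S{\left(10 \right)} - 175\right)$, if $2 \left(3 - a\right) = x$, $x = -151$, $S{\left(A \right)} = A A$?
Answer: $- \frac{11775}{2} \approx -5887.5$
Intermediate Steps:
$S{\left(A \right)} = A^{2}$
$a = \frac{157}{2}$ ($a = 3 - - \frac{151}{2} = 3 + \frac{151}{2} = \frac{157}{2} \approx 78.5$)
$a \left(S{\left(10 \right)} - 175\right) = \frac{157 \left(10^{2} - 175\right)}{2} = \frac{157 \left(100 - 175\right)}{2} = \frac{157}{2} \left(-75\right) = - \frac{11775}{2}$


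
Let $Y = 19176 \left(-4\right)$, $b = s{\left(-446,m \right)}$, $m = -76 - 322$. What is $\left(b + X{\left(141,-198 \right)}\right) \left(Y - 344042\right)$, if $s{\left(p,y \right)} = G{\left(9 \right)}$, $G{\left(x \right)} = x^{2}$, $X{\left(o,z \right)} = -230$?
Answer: $62691154$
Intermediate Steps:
$m = -398$
$s{\left(p,y \right)} = 81$ ($s{\left(p,y \right)} = 9^{2} = 81$)
$b = 81$
$Y = -76704$
$\left(b + X{\left(141,-198 \right)}\right) \left(Y - 344042\right) = \left(81 - 230\right) \left(-76704 - 344042\right) = \left(-149\right) \left(-420746\right) = 62691154$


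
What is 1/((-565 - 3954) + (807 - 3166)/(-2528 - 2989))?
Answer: -5517/24928964 ≈ -0.00022131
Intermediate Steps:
1/((-565 - 3954) + (807 - 3166)/(-2528 - 2989)) = 1/(-4519 - 2359/(-5517)) = 1/(-4519 - 2359*(-1/5517)) = 1/(-4519 + 2359/5517) = 1/(-24928964/5517) = -5517/24928964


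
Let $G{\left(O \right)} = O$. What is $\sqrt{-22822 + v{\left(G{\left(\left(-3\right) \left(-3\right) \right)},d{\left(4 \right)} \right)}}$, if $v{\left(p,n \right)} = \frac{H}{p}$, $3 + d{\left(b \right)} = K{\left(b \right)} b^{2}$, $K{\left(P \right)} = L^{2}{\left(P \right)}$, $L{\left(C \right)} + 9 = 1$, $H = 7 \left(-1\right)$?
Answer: $\frac{i \sqrt{205405}}{3} \approx 151.07 i$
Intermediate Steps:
$H = -7$
$L{\left(C \right)} = -8$ ($L{\left(C \right)} = -9 + 1 = -8$)
$K{\left(P \right)} = 64$ ($K{\left(P \right)} = \left(-8\right)^{2} = 64$)
$d{\left(b \right)} = -3 + 64 b^{2}$
$v{\left(p,n \right)} = - \frac{7}{p}$
$\sqrt{-22822 + v{\left(G{\left(\left(-3\right) \left(-3\right) \right)},d{\left(4 \right)} \right)}} = \sqrt{-22822 - \frac{7}{\left(-3\right) \left(-3\right)}} = \sqrt{-22822 - \frac{7}{9}} = \sqrt{- \frac{205405}{9}} = \frac{i \sqrt{205405}}{3}$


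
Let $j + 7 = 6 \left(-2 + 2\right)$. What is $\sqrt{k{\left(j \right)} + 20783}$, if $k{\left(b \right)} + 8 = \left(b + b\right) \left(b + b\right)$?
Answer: $\sqrt{20971} \approx 144.81$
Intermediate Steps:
$j = -7$ ($j = -7 + 6 \left(-2 + 2\right) = -7 + 6 \cdot 0 = -7 + 0 = -7$)
$k{\left(b \right)} = -8 + 4 b^{2}$ ($k{\left(b \right)} = -8 + \left(b + b\right) \left(b + b\right) = -8 + 2 b 2 b = -8 + 4 b^{2}$)
$\sqrt{k{\left(j \right)} + 20783} = \sqrt{\left(-8 + 4 \left(-7\right)^{2}\right) + 20783} = \sqrt{\left(-8 + 4 \cdot 49\right) + 20783} = \sqrt{\left(-8 + 196\right) + 20783} = \sqrt{188 + 20783} = \sqrt{20971}$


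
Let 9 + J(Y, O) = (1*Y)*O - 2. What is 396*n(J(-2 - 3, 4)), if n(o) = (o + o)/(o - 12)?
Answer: 24552/43 ≈ 570.98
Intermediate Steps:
J(Y, O) = -11 + O*Y (J(Y, O) = -9 + ((1*Y)*O - 2) = -9 + (Y*O - 2) = -9 + (O*Y - 2) = -9 + (-2 + O*Y) = -11 + O*Y)
n(o) = 2*o/(-12 + o) (n(o) = (2*o)/(-12 + o) = 2*o/(-12 + o))
396*n(J(-2 - 3, 4)) = 396*(2*(-11 + 4*(-2 - 3))/(-12 + (-11 + 4*(-2 - 3)))) = 396*(2*(-11 + 4*(-5))/(-12 + (-11 + 4*(-5)))) = 396*(2*(-11 - 20)/(-12 + (-11 - 20))) = 396*(2*(-31)/(-12 - 31)) = 396*(2*(-31)/(-43)) = 396*(2*(-31)*(-1/43)) = 396*(62/43) = 24552/43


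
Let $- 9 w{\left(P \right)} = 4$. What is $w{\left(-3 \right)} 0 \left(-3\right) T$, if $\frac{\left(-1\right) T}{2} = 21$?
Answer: $0$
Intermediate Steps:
$w{\left(P \right)} = - \frac{4}{9}$ ($w{\left(P \right)} = \left(- \frac{1}{9}\right) 4 = - \frac{4}{9}$)
$T = -42$ ($T = \left(-2\right) 21 = -42$)
$w{\left(-3 \right)} 0 \left(-3\right) T = - \frac{4 \cdot 0 \left(-3\right)}{9} \left(-42\right) = \left(- \frac{4}{9}\right) 0 \left(-42\right) = 0 \left(-42\right) = 0$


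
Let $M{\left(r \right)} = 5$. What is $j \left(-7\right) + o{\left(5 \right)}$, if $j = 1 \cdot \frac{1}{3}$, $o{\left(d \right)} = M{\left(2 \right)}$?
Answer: $\frac{8}{3} \approx 2.6667$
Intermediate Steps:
$o{\left(d \right)} = 5$
$j = \frac{1}{3}$ ($j = 1 \cdot \frac{1}{3} = \frac{1}{3} \approx 0.33333$)
$j \left(-7\right) + o{\left(5 \right)} = \frac{1}{3} \left(-7\right) + 5 = - \frac{7}{3} + 5 = \frac{8}{3}$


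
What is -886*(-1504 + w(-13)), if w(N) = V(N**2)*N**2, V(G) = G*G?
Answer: -4275220230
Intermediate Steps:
V(G) = G**2
w(N) = N**6 (w(N) = (N**2)**2*N**2 = N**4*N**2 = N**6)
-886*(-1504 + w(-13)) = -886*(-1504 + (-13)**6) = -886*(-1504 + 4826809) = -886*4825305 = -4275220230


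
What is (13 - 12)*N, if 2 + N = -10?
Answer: -12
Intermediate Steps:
N = -12 (N = -2 - 10 = -12)
(13 - 12)*N = (13 - 12)*(-12) = 1*(-12) = -12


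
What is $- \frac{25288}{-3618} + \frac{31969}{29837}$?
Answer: $\frac{435090949}{53975133} \approx 8.0609$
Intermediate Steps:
$- \frac{25288}{-3618} + \frac{31969}{29837} = \left(-25288\right) \left(- \frac{1}{3618}\right) + 31969 \cdot \frac{1}{29837} = \frac{12644}{1809} + \frac{31969}{29837} = \frac{435090949}{53975133}$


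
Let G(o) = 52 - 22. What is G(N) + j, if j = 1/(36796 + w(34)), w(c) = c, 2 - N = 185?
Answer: 1104901/36830 ≈ 30.000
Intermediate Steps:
N = -183 (N = 2 - 1*185 = 2 - 185 = -183)
G(o) = 30
j = 1/36830 (j = 1/(36796 + 34) = 1/36830 ≈ 2.7152e-5)
G(N) + j = 30 + 1/36830 = 1104901/36830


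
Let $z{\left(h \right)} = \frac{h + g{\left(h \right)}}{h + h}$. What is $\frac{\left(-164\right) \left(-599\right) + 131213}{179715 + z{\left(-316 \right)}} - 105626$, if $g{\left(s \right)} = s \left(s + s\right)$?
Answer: $- \frac{37898044276}{358799} \approx -1.0562 \cdot 10^{5}$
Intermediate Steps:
$g{\left(s \right)} = 2 s^{2}$ ($g{\left(s \right)} = s 2 s = 2 s^{2}$)
$z{\left(h \right)} = \frac{h + 2 h^{2}}{2 h}$ ($z{\left(h \right)} = \frac{h + 2 h^{2}}{h + h} = \frac{h + 2 h^{2}}{2 h}$)
$\frac{\left(-164\right) \left(-599\right) + 131213}{179715 + z{\left(-316 \right)}} - 105626 = \frac{\left(-164\right) \left(-599\right) + 131213}{179715 + \left(\frac{1}{2} - 316\right)} - 105626 = \frac{98236 + 131213}{179715 - \frac{631}{2}} - 105626 = \frac{229449}{\frac{358799}{2}} - 105626 = 229449 \cdot \frac{2}{358799} - 105626 = \frac{458898}{358799} - 105626 = - \frac{37898044276}{358799}$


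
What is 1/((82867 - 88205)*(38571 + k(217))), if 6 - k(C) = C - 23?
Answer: -1/204888454 ≈ -4.8807e-9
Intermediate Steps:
k(C) = 29 - C (k(C) = 6 - (C - 23) = 6 - (-23 + C) = 6 + (23 - C) = 29 - C)
1/((82867 - 88205)*(38571 + k(217))) = 1/((82867 - 88205)*(38571 + (29 - 1*217))) = 1/((-5338)*(38571 + (29 - 217))) = -1/(5338*(38571 - 188)) = -1/5338/38383 = -1/5338*1/38383 = -1/204888454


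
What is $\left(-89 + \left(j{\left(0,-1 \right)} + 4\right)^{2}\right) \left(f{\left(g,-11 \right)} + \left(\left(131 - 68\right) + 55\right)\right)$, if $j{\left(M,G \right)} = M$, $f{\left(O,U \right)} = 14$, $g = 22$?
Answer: $-9636$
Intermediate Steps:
$\left(-89 + \left(j{\left(0,-1 \right)} + 4\right)^{2}\right) \left(f{\left(g,-11 \right)} + \left(\left(131 - 68\right) + 55\right)\right) = \left(-89 + \left(0 + 4\right)^{2}\right) \left(14 + \left(\left(131 - 68\right) + 55\right)\right) = \left(-89 + 4^{2}\right) \left(14 + \left(63 + 55\right)\right) = \left(-89 + 16\right) \left(14 + 118\right) = \left(-73\right) 132 = -9636$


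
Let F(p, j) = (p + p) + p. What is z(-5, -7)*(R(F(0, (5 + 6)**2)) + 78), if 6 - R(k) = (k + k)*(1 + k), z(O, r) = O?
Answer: -420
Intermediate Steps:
F(p, j) = 3*p (F(p, j) = 2*p + p = 3*p)
R(k) = 6 - 2*k*(1 + k) (R(k) = 6 - (k + k)*(1 + k) = 6 - 2*k*(1 + k))
z(-5, -7)*(R(F(0, (5 + 6)**2)) + 78) = -5*((6 - 6*0 - 2*(3*0)**2) + 78) = -5*((6 - 2*0 - 2*0**2) + 78) = -5*((6 + 0 - 2*0) + 78) = -5*((6 + 0 + 0) + 78) = -5*(6 + 78) = -5*84 = -420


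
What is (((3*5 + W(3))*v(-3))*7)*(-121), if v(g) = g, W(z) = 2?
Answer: 43197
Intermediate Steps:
(((3*5 + W(3))*v(-3))*7)*(-121) = (((3*5 + 2)*(-3))*7)*(-121) = (((15 + 2)*(-3))*7)*(-121) = ((17*(-3))*7)*(-121) = -51*7*(-121) = -357*(-121) = 43197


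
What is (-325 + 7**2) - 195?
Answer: -471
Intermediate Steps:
(-325 + 7**2) - 195 = (-325 + 49) - 195 = -276 - 195 = -471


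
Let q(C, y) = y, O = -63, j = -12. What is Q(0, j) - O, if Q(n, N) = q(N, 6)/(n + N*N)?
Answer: 1513/24 ≈ 63.042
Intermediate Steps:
Q(n, N) = 6/(n + N²) (Q(n, N) = 6/(n + N*N) = 6/(n + N²))
Q(0, j) - O = 6/(0 + (-12)²) - 1*(-63) = 6/(0 + 144) + 63 = 6/144 + 63 = 6*(1/144) + 63 = 1/24 + 63 = 1513/24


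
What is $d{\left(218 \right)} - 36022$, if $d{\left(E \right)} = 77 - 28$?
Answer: $-35973$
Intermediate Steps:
$d{\left(E \right)} = 49$
$d{\left(218 \right)} - 36022 = 49 - 36022 = -35973$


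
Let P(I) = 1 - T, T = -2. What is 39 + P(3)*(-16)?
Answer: -9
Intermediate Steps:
P(I) = 3 (P(I) = 1 - 1*(-2) = 1 + 2 = 3)
39 + P(3)*(-16) = 39 + 3*(-16) = 39 - 48 = -9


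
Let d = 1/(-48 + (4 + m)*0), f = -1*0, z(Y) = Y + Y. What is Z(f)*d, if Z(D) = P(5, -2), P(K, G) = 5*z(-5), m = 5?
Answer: 25/24 ≈ 1.0417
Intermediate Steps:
z(Y) = 2*Y
P(K, G) = -50 (P(K, G) = 5*(2*(-5)) = 5*(-10) = -50)
f = 0
Z(D) = -50
d = -1/48 (d = 1/(-48 + (4 + 5)*0) = 1/(-48 + 9*0) = 1/(-48 + 0) = 1/(-48) = -1/48 ≈ -0.020833)
Z(f)*d = -50*(-1/48) = 25/24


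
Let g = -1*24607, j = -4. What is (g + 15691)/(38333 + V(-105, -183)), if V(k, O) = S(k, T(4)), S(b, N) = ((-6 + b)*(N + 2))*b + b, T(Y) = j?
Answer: -4458/7459 ≈ -0.59767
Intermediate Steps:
T(Y) = -4
S(b, N) = b + b*(-6 + b)*(2 + N) (S(b, N) = ((-6 + b)*(2 + N))*b + b = b*(-6 + b)*(2 + N) + b = b + b*(-6 + b)*(2 + N))
V(k, O) = k*(13 - 2*k) (V(k, O) = k*(-11 - 6*(-4) + 2*k - 4*k) = k*(-11 + 24 + 2*k - 4*k) = k*(13 - 2*k))
g = -24607
(g + 15691)/(38333 + V(-105, -183)) = (-24607 + 15691)/(38333 - 105*(13 - 2*(-105))) = -8916/(38333 - 105*(13 + 210)) = -8916/(38333 - 105*223) = -8916/(38333 - 23415) = -8916/14918 = -8916*1/14918 = -4458/7459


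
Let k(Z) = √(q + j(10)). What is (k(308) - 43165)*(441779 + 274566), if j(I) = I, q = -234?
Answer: -30921031925 + 2865380*I*√14 ≈ -3.0921e+10 + 1.0721e+7*I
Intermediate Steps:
k(Z) = 4*I*√14 (k(Z) = √(-234 + 10) = √(-224) = 4*I*√14)
(k(308) - 43165)*(441779 + 274566) = (4*I*√14 - 43165)*(441779 + 274566) = (-43165 + 4*I*√14)*716345 = -30921031925 + 2865380*I*√14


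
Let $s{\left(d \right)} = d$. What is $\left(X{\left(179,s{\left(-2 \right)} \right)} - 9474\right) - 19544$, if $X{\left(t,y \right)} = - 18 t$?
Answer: $-32240$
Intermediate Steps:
$\left(X{\left(179,s{\left(-2 \right)} \right)} - 9474\right) - 19544 = \left(\left(-18\right) 179 - 9474\right) - 19544 = \left(-3222 - 9474\right) - 19544 = -12696 - 19544 = -32240$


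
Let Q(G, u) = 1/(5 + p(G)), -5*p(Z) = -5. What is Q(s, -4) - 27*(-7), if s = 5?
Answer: 1135/6 ≈ 189.17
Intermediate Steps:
p(Z) = 1 (p(Z) = -⅕*(-5) = 1)
Q(G, u) = ⅙ (Q(G, u) = 1/(5 + 1) = 1/6 = ⅙)
Q(s, -4) - 27*(-7) = ⅙ - 27*(-7) = ⅙ + 189 = 1135/6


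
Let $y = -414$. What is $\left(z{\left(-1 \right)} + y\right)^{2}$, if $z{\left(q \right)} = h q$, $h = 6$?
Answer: $176400$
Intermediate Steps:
$z{\left(q \right)} = 6 q$
$\left(z{\left(-1 \right)} + y\right)^{2} = \left(6 \left(-1\right) - 414\right)^{2} = \left(-6 - 414\right)^{2} = \left(-420\right)^{2} = 176400$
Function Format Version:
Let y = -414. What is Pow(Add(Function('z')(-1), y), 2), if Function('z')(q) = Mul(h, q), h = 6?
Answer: 176400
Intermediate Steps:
Function('z')(q) = Mul(6, q)
Pow(Add(Function('z')(-1), y), 2) = Pow(Add(Mul(6, -1), -414), 2) = Pow(Add(-6, -414), 2) = Pow(-420, 2) = 176400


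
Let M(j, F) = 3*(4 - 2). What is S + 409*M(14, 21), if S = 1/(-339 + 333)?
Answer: 14723/6 ≈ 2453.8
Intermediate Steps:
M(j, F) = 6 (M(j, F) = 3*2 = 6)
S = -1/6 (S = 1/(-6) = -1/6 ≈ -0.16667)
S + 409*M(14, 21) = -1/6 + 409*6 = -1/6 + 2454 = 14723/6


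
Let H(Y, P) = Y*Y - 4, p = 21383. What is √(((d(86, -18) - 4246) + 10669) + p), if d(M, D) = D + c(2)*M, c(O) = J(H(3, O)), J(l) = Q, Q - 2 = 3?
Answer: √28218 ≈ 167.98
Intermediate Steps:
Q = 5 (Q = 2 + 3 = 5)
H(Y, P) = -4 + Y² (H(Y, P) = Y² - 4 = -4 + Y²)
J(l) = 5
c(O) = 5
d(M, D) = D + 5*M
√(((d(86, -18) - 4246) + 10669) + p) = √((((-18 + 5*86) - 4246) + 10669) + 21383) = √((((-18 + 430) - 4246) + 10669) + 21383) = √(((412 - 4246) + 10669) + 21383) = √((-3834 + 10669) + 21383) = √(6835 + 21383) = √28218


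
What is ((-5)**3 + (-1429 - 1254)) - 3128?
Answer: -5936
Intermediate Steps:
((-5)**3 + (-1429 - 1254)) - 3128 = (-125 - 2683) - 3128 = -2808 - 3128 = -5936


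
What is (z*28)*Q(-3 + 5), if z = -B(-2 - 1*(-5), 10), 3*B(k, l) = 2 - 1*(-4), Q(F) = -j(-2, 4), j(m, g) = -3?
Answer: -168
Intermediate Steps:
Q(F) = 3 (Q(F) = -1*(-3) = 3)
B(k, l) = 2 (B(k, l) = (2 - 1*(-4))/3 = (2 + 4)/3 = (⅓)*6 = 2)
z = -2 (z = -1*2 = -2)
(z*28)*Q(-3 + 5) = -2*28*3 = -56*3 = -168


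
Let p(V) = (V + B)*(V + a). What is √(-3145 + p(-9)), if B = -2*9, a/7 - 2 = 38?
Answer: I*√10462 ≈ 102.28*I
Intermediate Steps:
a = 280 (a = 14 + 7*38 = 14 + 266 = 280)
B = -18
p(V) = (-18 + V)*(280 + V) (p(V) = (V - 18)*(V + 280) = (-18 + V)*(280 + V))
√(-3145 + p(-9)) = √(-3145 + (-5040 + (-9)² + 262*(-9))) = √(-3145 + (-5040 + 81 - 2358)) = √(-3145 - 7317) = √(-10462) = I*√10462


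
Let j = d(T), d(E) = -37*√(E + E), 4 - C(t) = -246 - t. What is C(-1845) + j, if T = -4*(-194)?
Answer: -1595 - 148*√97 ≈ -3052.6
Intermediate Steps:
T = 776
C(t) = 250 + t (C(t) = 4 - (-246 - t) = 4 + (246 + t) = 250 + t)
d(E) = -37*√2*√E
j = -148*√97 (j = -37*√2*√776 = -37*√2*2*√194 = -148*√97 ≈ -1457.6)
C(-1845) + j = (250 - 1845) - 148*√97 = -1595 - 148*√97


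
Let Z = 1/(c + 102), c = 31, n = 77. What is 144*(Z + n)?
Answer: 1474848/133 ≈ 11089.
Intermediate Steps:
Z = 1/133 (Z = 1/(31 + 102) = 1/133 ≈ 0.0075188)
144*(Z + n) = 144*(1/133 + 77) = 144*(10242/133) = 1474848/133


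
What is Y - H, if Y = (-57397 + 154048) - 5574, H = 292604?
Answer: -201527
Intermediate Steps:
Y = 91077 (Y = 96651 - 5574 = 91077)
Y - H = 91077 - 1*292604 = 91077 - 292604 = -201527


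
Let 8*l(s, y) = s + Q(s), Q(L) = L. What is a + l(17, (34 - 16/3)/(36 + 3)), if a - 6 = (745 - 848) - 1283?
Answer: -5503/4 ≈ -1375.8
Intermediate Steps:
a = -1380 (a = 6 + ((745 - 848) - 1283) = 6 + (-103 - 1283) = 6 - 1386 = -1380)
l(s, y) = s/4 (l(s, y) = (s + s)/8 = (2*s)/8 = s/4)
a + l(17, (34 - 16/3)/(36 + 3)) = -1380 + (¼)*17 = -1380 + 17/4 = -5503/4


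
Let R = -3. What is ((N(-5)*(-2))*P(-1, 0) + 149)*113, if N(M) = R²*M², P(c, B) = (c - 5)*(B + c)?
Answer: -288263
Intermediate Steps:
P(c, B) = (-5 + c)*(B + c)
N(M) = 9*M² (N(M) = (-3)²*M² = 9*M²)
((N(-5)*(-2))*P(-1, 0) + 149)*113 = (((9*(-5)²)*(-2))*((-1)² - 5*0 - 5*(-1) + 0*(-1)) + 149)*113 = (((9*25)*(-2))*(1 + 0 + 5 + 0) + 149)*113 = ((225*(-2))*6 + 149)*113 = (-450*6 + 149)*113 = (-2700 + 149)*113 = -2551*113 = -288263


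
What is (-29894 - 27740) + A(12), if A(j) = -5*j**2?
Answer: -58354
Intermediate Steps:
(-29894 - 27740) + A(12) = (-29894 - 27740) - 5*12**2 = -57634 - 5*144 = -57634 - 720 = -58354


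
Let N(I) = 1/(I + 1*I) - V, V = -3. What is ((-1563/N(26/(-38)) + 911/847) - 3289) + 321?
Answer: -182686501/49973 ≈ -3655.7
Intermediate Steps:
N(I) = 3 + 1/(2*I) (N(I) = 1/(I + 1*I) - 1*(-3) = 1/(I + I) + 3 = 1/(2*I) + 3 = 3 + 1/(2*I))
((-1563/N(26/(-38)) + 911/847) - 3289) + 321 = ((-1563/(3 + 1/(2*((26/(-38))))) + 911/847) - 3289) + 321 = ((-1563/(3 + 1/(2*((26*(-1/38))))) + 911*(1/847)) - 3289) + 321 = ((-1563/(3 + 1/(2*(-13/19))) + 911/847) - 3289) + 321 = ((-1563/(3 + (½)*(-19/13)) + 911/847) - 3289) + 321 = ((-1563/(3 - 19/26) + 911/847) - 3289) + 321 = ((-1563/59/26 + 911/847) - 3289) + 321 = ((-1563*26/59 + 911/847) - 3289) + 321 = ((-40638/59 + 911/847) - 3289) + 321 = (-34366637/49973 - 3289) + 321 = -198727834/49973 + 321 = -182686501/49973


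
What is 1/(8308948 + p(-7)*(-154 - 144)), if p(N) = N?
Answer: 1/8311034 ≈ 1.2032e-7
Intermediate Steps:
1/(8308948 + p(-7)*(-154 - 144)) = 1/(8308948 - 7*(-154 - 144)) = 1/(8308948 - 7*(-298)) = 1/(8308948 + 2086) = 1/8311034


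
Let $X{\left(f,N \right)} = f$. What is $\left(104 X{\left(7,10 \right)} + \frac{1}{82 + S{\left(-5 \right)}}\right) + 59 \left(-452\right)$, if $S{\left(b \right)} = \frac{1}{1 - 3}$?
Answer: $- \frac{4228218}{163} \approx -25940.0$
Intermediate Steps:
$S{\left(b \right)} = - \frac{1}{2}$ ($S{\left(b \right)} = \frac{1}{-2} = - \frac{1}{2}$)
$\left(104 X{\left(7,10 \right)} + \frac{1}{82 + S{\left(-5 \right)}}\right) + 59 \left(-452\right) = \left(104 \cdot 7 + \frac{1}{82 - \frac{1}{2}}\right) + 59 \left(-452\right) = \left(728 + \frac{1}{\frac{163}{2}}\right) - 26668 = \left(728 + \frac{2}{163}\right) - 26668 = \frac{118666}{163} - 26668 = - \frac{4228218}{163}$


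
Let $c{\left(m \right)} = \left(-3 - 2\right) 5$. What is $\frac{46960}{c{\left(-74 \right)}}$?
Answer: $- \frac{9392}{5} \approx -1878.4$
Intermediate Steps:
$c{\left(m \right)} = -25$ ($c{\left(m \right)} = \left(-5\right) 5 = -25$)
$\frac{46960}{c{\left(-74 \right)}} = \frac{46960}{-25} = 46960 \left(- \frac{1}{25}\right) = - \frac{9392}{5}$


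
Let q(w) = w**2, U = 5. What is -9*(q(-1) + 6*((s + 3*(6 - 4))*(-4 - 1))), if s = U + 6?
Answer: 4581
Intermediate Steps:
s = 11 (s = 5 + 6 = 11)
-9*(q(-1) + 6*((s + 3*(6 - 4))*(-4 - 1))) = -9*((-1)**2 + 6*((11 + 3*(6 - 4))*(-4 - 1))) = -9*(1 + 6*((11 + 3*2)*(-5))) = -9*(1 + 6*((11 + 6)*(-5))) = -9*(1 + 6*(17*(-5))) = -9*(1 + 6*(-85)) = -9*(1 - 510) = -9*(-509) = 4581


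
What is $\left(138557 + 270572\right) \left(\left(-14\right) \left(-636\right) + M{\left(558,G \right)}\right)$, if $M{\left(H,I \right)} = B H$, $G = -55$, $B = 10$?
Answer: $5925824436$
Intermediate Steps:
$M{\left(H,I \right)} = 10 H$
$\left(138557 + 270572\right) \left(\left(-14\right) \left(-636\right) + M{\left(558,G \right)}\right) = \left(138557 + 270572\right) \left(\left(-14\right) \left(-636\right) + 10 \cdot 558\right) = 409129 \left(8904 + 5580\right) = 409129 \cdot 14484 = 5925824436$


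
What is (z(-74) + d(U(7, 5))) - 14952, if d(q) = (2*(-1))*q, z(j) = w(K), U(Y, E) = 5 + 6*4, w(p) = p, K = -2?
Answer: -15012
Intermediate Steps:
U(Y, E) = 29 (U(Y, E) = 5 + 24 = 29)
z(j) = -2
d(q) = -2*q
(z(-74) + d(U(7, 5))) - 14952 = (-2 - 2*29) - 14952 = (-2 - 58) - 14952 = -60 - 14952 = -15012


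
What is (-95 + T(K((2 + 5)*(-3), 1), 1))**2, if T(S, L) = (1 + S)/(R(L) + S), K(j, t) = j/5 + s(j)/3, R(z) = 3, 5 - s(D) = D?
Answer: 27867841/3136 ≈ 8886.4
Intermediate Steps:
s(D) = 5 - D
K(j, t) = 5/3 - 2*j/15 (K(j, t) = j/5 + (5 - j)/3 = j*(1/5) + (5 - j)*(1/3) = j/5 + (5/3 - j/3) = 5/3 - 2*j/15)
T(S, L) = (1 + S)/(3 + S)
(-95 + T(K((2 + 5)*(-3), 1), 1))**2 = (-95 + (1 + (5/3 - 2*(2 + 5)*(-3)/15))/(3 + (5/3 - 2*(2 + 5)*(-3)/15)))**2 = (-95 + (1 + (5/3 - 14*(-3)/15))/(3 + (5/3 - 14*(-3)/15)))**2 = (-95 + (1 + (5/3 - 2/15*(-21)))/(3 + (5/3 - 2/15*(-21))))**2 = (-95 + (1 + (5/3 + 14/5))/(3 + (5/3 + 14/5)))**2 = (-95 + (1 + 67/15)/(3 + 67/15))**2 = (-95 + (82/15)/(112/15))**2 = (-95 + (15/112)*(82/15))**2 = (-95 + 41/56)**2 = (-5279/56)**2 = 27867841/3136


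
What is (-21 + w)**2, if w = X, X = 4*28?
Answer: 8281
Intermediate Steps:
X = 112
w = 112
(-21 + w)**2 = (-21 + 112)**2 = 91**2 = 8281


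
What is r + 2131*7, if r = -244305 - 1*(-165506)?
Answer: -63882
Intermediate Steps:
r = -78799 (r = -244305 + 165506 = -78799)
r + 2131*7 = -78799 + 2131*7 = -78799 + 14917 = -63882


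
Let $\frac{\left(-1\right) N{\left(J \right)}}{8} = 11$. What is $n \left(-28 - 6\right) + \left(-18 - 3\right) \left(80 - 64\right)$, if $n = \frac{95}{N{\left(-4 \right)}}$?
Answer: $- \frac{13169}{44} \approx -299.3$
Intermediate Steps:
$N{\left(J \right)} = -88$ ($N{\left(J \right)} = \left(-8\right) 11 = -88$)
$n = - \frac{95}{88}$ ($n = \frac{95}{-88} = 95 \left(- \frac{1}{88}\right) = - \frac{95}{88} \approx -1.0795$)
$n \left(-28 - 6\right) + \left(-18 - 3\right) \left(80 - 64\right) = - \frac{95 \left(-28 - 6\right)}{88} + \left(-18 - 3\right) \left(80 - 64\right) = - \frac{95 \left(-28 - 6\right)}{88} - 336 = \left(- \frac{95}{88}\right) \left(-34\right) - 336 = \frac{1615}{44} - 336 = - \frac{13169}{44}$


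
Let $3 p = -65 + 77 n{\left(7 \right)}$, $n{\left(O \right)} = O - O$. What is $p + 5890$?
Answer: $\frac{17605}{3} \approx 5868.3$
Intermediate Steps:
$n{\left(O \right)} = 0$
$p = - \frac{65}{3}$ ($p = \frac{-65 + 77 \cdot 0}{3} = \frac{-65 + 0}{3} = \frac{1}{3} \left(-65\right) = - \frac{65}{3} \approx -21.667$)
$p + 5890 = - \frac{65}{3} + 5890 = \frac{17605}{3}$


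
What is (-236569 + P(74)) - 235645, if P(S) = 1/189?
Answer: -89248445/189 ≈ -4.7221e+5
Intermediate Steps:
P(S) = 1/189
(-236569 + P(74)) - 235645 = (-236569 + 1/189) - 235645 = -44711540/189 - 235645 = -89248445/189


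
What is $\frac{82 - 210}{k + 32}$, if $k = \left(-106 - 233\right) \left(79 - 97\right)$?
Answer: $- \frac{64}{3067} \approx -0.020867$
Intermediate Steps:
$k = 6102$ ($k = \left(-339\right) \left(-18\right) = 6102$)
$\frac{82 - 210}{k + 32} = \frac{82 - 210}{6102 + 32} = - \frac{128}{6134} = \left(-128\right) \frac{1}{6134} = - \frac{64}{3067}$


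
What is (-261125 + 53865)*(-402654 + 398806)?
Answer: 797536480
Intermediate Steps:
(-261125 + 53865)*(-402654 + 398806) = -207260*(-3848) = 797536480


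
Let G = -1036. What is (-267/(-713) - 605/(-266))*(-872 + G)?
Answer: -479277198/94829 ≈ -5054.1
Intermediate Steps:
(-267/(-713) - 605/(-266))*(-872 + G) = (-267/(-713) - 605/(-266))*(-872 - 1036) = (-267*(-1/713) - 605*(-1/266))*(-1908) = (267/713 + 605/266)*(-1908) = (502387/189658)*(-1908) = -479277198/94829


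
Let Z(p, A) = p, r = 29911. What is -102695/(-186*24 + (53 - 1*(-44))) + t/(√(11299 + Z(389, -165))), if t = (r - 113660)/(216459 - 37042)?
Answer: 102695/4367 - 83749*√2922/1048512948 ≈ 23.512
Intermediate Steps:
t = -83749/179417 (t = (29911 - 113660)/(216459 - 37042) = -83749/179417 ≈ -0.46678)
-102695/(-186*24 + (53 - 1*(-44))) + t/(√(11299 + Z(389, -165))) = -102695/(-186*24 + (53 - 1*(-44))) - 83749/(179417*√(11299 + 389)) = -102695/(-4464 + (53 + 44)) - 83749*√2922/5844/179417 = -102695/(-4464 + 97) - 83749*√2922/5844/179417 = -102695/(-4367) - 83749*√2922/1048512948 = -102695*(-1/4367) - 83749*√2922/1048512948 = 102695/4367 - 83749*√2922/1048512948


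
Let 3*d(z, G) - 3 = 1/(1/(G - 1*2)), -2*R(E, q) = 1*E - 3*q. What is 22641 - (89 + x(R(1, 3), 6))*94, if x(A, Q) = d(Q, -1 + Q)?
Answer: 14087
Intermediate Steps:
R(E, q) = -E/2 + 3*q/2 (R(E, q) = -(1*E - 3*q)/2 = -(E - 3*q)/2 = -E/2 + 3*q/2)
d(z, G) = ⅓ + G/3 (d(z, G) = 1 + 1/(3*(1/(G - 1*2))) = 1 + 1/(3*(1/(G - 2))) = 1 + 1/(3*(1/(-2 + G))) = 1 + (-2 + G)/3 = 1 + (-⅔ + G/3) = ⅓ + G/3)
x(A, Q) = Q/3 (x(A, Q) = ⅓ + (-1 + Q)/3 = ⅓ + (-⅓ + Q/3) = Q/3)
22641 - (89 + x(R(1, 3), 6))*94 = 22641 - (89 + (⅓)*6)*94 = 22641 - (89 + 2)*94 = 22641 - 91*94 = 22641 - 1*8554 = 22641 - 8554 = 14087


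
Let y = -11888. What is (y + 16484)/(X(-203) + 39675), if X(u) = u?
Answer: 1149/9868 ≈ 0.11644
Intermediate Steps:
(y + 16484)/(X(-203) + 39675) = (-11888 + 16484)/(-203 + 39675) = 4596/39472 = 4596*(1/39472) = 1149/9868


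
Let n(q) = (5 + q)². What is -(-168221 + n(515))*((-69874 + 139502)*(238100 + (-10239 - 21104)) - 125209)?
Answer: -1470963896336473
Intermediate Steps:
-(-168221 + n(515))*((-69874 + 139502)*(238100 + (-10239 - 21104)) - 125209) = -(-168221 + (5 + 515)²)*((-69874 + 139502)*(238100 + (-10239 - 21104)) - 125209) = -(-168221 + 520²)*(69628*(238100 - 31343) - 125209) = -(-168221 + 270400)*(69628*206757 - 125209) = -102179*(14396076396 - 125209) = -102179*14395951187 = -1*1470963896336473 = -1470963896336473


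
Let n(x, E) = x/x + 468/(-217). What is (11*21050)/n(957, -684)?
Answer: -50246350/251 ≈ -2.0018e+5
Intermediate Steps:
n(x, E) = -251/217 (n(x, E) = 1 + 468*(-1/217) = 1 - 468/217 = -251/217)
(11*21050)/n(957, -684) = (11*21050)/(-251/217) = 231550*(-217/251) = -50246350/251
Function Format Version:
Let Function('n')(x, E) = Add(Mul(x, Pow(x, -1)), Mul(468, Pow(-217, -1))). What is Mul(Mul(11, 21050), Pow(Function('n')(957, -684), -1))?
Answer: Rational(-50246350, 251) ≈ -2.0018e+5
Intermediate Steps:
Function('n')(x, E) = Rational(-251, 217) (Function('n')(x, E) = Add(1, Mul(468, Rational(-1, 217))) = Add(1, Rational(-468, 217)) = Rational(-251, 217))
Mul(Mul(11, 21050), Pow(Function('n')(957, -684), -1)) = Mul(Mul(11, 21050), Pow(Rational(-251, 217), -1)) = Mul(231550, Rational(-217, 251)) = Rational(-50246350, 251)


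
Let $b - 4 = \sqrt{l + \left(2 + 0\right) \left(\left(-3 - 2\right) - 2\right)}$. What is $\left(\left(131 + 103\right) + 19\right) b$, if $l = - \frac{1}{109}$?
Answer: $1012 + \frac{253 i \sqrt{166443}}{109} \approx 1012.0 + 946.95 i$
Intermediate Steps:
$l = - \frac{1}{109}$ ($l = \left(-1\right) \frac{1}{109} = - \frac{1}{109} \approx -0.0091743$)
$b = 4 + \frac{i \sqrt{166443}}{109}$ ($b = 4 + \sqrt{- \frac{1}{109} + \left(2 + 0\right) \left(\left(-3 - 2\right) - 2\right)} = 4 + \sqrt{- \frac{1}{109} + 2 \left(-5 - 2\right)} = 4 + \sqrt{- \frac{1}{109} + 2 \left(-7\right)} = 4 + \sqrt{- \frac{1}{109} - 14} = 4 + \sqrt{- \frac{1527}{109}} = 4 + \frac{i \sqrt{166443}}{109} \approx 4.0 + 3.7429 i$)
$\left(\left(131 + 103\right) + 19\right) b = \left(\left(131 + 103\right) + 19\right) \left(4 + \frac{i \sqrt{166443}}{109}\right) = \left(234 + 19\right) \left(4 + \frac{i \sqrt{166443}}{109}\right) = 253 \left(4 + \frac{i \sqrt{166443}}{109}\right) = 1012 + \frac{253 i \sqrt{166443}}{109}$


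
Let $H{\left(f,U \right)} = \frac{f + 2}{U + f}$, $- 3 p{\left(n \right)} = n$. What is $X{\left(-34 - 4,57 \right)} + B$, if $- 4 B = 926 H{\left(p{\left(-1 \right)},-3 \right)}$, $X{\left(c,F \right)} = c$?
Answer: $\frac{2633}{16} \approx 164.56$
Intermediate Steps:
$p{\left(n \right)} = - \frac{n}{3}$
$H{\left(f,U \right)} = \frac{2 + f}{U + f}$
$B = \frac{3241}{16}$ ($B = - \frac{926 \frac{2 - - \frac{1}{3}}{-3 - - \frac{1}{3}}}{4} = - \frac{926 \frac{2 + \frac{1}{3}}{-3 + \frac{1}{3}}}{4} = - \frac{926 \frac{1}{- \frac{8}{3}} \cdot \frac{7}{3}}{4} = - \frac{926 \left(\left(- \frac{3}{8}\right) \frac{7}{3}\right)}{4} = - \frac{926 \left(- \frac{7}{8}\right)}{4} = \left(- \frac{1}{4}\right) \left(- \frac{3241}{4}\right) = \frac{3241}{16} \approx 202.56$)
$X{\left(-34 - 4,57 \right)} + B = \left(-34 - 4\right) + \frac{3241}{16} = -38 + \frac{3241}{16} = \frac{2633}{16}$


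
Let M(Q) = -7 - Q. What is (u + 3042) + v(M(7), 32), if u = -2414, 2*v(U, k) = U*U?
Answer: 726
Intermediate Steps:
v(U, k) = U**2/2 (v(U, k) = (U*U)/2 = U**2/2)
(u + 3042) + v(M(7), 32) = (-2414 + 3042) + (-7 - 1*7)**2/2 = 628 + (-7 - 7)**2/2 = 628 + (1/2)*(-14)**2 = 628 + (1/2)*196 = 628 + 98 = 726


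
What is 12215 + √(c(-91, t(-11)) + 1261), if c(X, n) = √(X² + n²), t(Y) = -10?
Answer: 12215 + √(1261 + 17*√29) ≈ 12252.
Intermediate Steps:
12215 + √(c(-91, t(-11)) + 1261) = 12215 + √(√((-91)² + (-10)²) + 1261) = 12215 + √(√(8281 + 100) + 1261) = 12215 + √(√8381 + 1261) = 12215 + √(17*√29 + 1261) = 12215 + √(1261 + 17*√29)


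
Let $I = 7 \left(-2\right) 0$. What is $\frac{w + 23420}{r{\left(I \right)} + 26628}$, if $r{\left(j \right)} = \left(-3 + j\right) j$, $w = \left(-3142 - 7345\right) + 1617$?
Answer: $\frac{2425}{4438} \approx 0.54642$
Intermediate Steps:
$w = -8870$ ($w = -10487 + 1617 = -8870$)
$I = 0$ ($I = \left(-14\right) 0 = 0$)
$r{\left(j \right)} = j \left(-3 + j\right)$
$\frac{w + 23420}{r{\left(I \right)} + 26628} = \frac{-8870 + 23420}{0 \left(-3 + 0\right) + 26628} = \frac{14550}{0 \left(-3\right) + 26628} = \frac{14550}{0 + 26628} = \frac{14550}{26628} = 14550 \cdot \frac{1}{26628} = \frac{2425}{4438}$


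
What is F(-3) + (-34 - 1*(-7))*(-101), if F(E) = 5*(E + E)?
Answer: 2697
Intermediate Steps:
F(E) = 10*E (F(E) = 5*(2*E) = 10*E)
F(-3) + (-34 - 1*(-7))*(-101) = 10*(-3) + (-34 - 1*(-7))*(-101) = -30 + (-34 + 7)*(-101) = -30 - 27*(-101) = -30 + 2727 = 2697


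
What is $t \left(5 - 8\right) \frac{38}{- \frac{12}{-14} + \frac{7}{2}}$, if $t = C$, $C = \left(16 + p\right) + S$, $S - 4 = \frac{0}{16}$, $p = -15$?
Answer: $- \frac{7980}{61} \approx -130.82$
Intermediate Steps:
$S = 4$ ($S = 4 + \frac{0}{16} = 4 + 0 \cdot \frac{1}{16} = 4 + 0 = 4$)
$C = 5$ ($C = \left(16 - 15\right) + 4 = 1 + 4 = 5$)
$t = 5$
$t \left(5 - 8\right) \frac{38}{- \frac{12}{-14} + \frac{7}{2}} = 5 \left(5 - 8\right) \frac{38}{- \frac{12}{-14} + \frac{7}{2}} = 5 \left(5 - 8\right) \frac{38}{\left(-12\right) \left(- \frac{1}{14}\right) + 7 \cdot \frac{1}{2}} = 5 \left(-3\right) \frac{38}{\frac{6}{7} + \frac{7}{2}} = - 15 \frac{38}{\frac{61}{14}} = - 15 \cdot 38 \cdot \frac{14}{61} = \left(-15\right) \frac{532}{61} = - \frac{7980}{61}$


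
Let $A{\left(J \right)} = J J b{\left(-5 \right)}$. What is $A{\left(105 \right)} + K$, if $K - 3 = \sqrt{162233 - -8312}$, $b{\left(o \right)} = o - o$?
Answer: $3 + \sqrt{170545} \approx 415.97$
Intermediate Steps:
$b{\left(o \right)} = 0$
$A{\left(J \right)} = 0$ ($A{\left(J \right)} = J J 0 = J^{2} \cdot 0 = 0$)
$K = 3 + \sqrt{170545}$ ($K = 3 + \sqrt{162233 - -8312} = 3 + \sqrt{162233 + \left(8449 - 137\right)} = 3 + \sqrt{162233 + 8312} = 3 + \sqrt{170545} \approx 415.97$)
$A{\left(105 \right)} + K = 0 + \left(3 + \sqrt{170545}\right) = 3 + \sqrt{170545}$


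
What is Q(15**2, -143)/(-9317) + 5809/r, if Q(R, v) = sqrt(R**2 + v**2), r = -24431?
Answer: -5809/24431 - sqrt(71074)/9317 ≈ -0.26639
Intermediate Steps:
Q(15**2, -143)/(-9317) + 5809/r = sqrt((15**2)**2 + (-143)**2)/(-9317) + 5809/(-24431) = sqrt(225**2 + 20449)*(-1/9317) + 5809*(-1/24431) = sqrt(50625 + 20449)*(-1/9317) - 5809/24431 = sqrt(71074)*(-1/9317) - 5809/24431 = -sqrt(71074)/9317 - 5809/24431 = -5809/24431 - sqrt(71074)/9317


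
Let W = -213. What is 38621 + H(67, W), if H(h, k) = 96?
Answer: 38717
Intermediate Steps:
38621 + H(67, W) = 38621 + 96 = 38717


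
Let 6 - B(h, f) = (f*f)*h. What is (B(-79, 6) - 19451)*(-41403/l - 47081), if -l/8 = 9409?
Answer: 58831281681029/75272 ≈ 7.8158e+8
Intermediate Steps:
l = -75272 (l = -8*9409 = -75272)
B(h, f) = 6 - h*f**2 (B(h, f) = 6 - f*f*h = 6 - f**2*h = 6 - h*f**2)
(B(-79, 6) - 19451)*(-41403/l - 47081) = ((6 - 1*(-79)*6**2) - 19451)*(-41403/(-75272) - 47081) = ((6 - 1*(-79)*36) - 19451)*(-41403*(-1/75272) - 47081) = ((6 + 2844) - 19451)*(41403/75272 - 47081) = (2850 - 19451)*(-3543839629/75272) = -16601*(-3543839629/75272) = 58831281681029/75272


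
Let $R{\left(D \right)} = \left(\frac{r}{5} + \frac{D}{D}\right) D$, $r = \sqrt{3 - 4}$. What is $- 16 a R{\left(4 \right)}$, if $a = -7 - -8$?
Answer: $-64 - \frac{64 i}{5} \approx -64.0 - 12.8 i$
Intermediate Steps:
$r = i$ ($r = \sqrt{-1} = i \approx 1.0 i$)
$a = 1$ ($a = -7 + 8 = 1$)
$R{\left(D \right)} = D \left(1 + \frac{i}{5}\right)$ ($R{\left(D \right)} = \left(\frac{i}{5} + \frac{D}{D}\right) D = \left(i \frac{1}{5} + 1\right) D = \left(\frac{i}{5} + 1\right) D = \left(1 + \frac{i}{5}\right) D = D \left(1 + \frac{i}{5}\right)$)
$- 16 a R{\left(4 \right)} = \left(-16\right) 1 \cdot \frac{1}{5} \cdot 4 \left(5 + i\right) = - 16 \left(4 + \frac{4 i}{5}\right) = -64 - \frac{64 i}{5}$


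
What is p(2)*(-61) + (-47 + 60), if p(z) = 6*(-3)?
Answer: 1111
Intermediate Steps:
p(z) = -18
p(2)*(-61) + (-47 + 60) = -18*(-61) + (-47 + 60) = 1098 + 13 = 1111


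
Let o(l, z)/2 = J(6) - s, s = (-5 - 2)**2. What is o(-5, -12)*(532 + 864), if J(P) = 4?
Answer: -125640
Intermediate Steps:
s = 49 (s = (-7)**2 = 49)
o(l, z) = -90 (o(l, z) = 2*(4 - 1*49) = 2*(4 - 49) = 2*(-45) = -90)
o(-5, -12)*(532 + 864) = -90*(532 + 864) = -90*1396 = -125640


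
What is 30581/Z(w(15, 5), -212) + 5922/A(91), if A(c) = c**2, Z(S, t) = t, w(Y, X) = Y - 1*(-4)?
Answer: -679207/4732 ≈ -143.53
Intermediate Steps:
w(Y, X) = 4 + Y (w(Y, X) = Y + 4 = 4 + Y)
30581/Z(w(15, 5), -212) + 5922/A(91) = 30581/(-212) + 5922/(91**2) = 30581*(-1/212) + 5922/8281 = -577/4 + 5922*(1/8281) = -577/4 + 846/1183 = -679207/4732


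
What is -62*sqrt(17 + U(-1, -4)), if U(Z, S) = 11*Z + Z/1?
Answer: -62*sqrt(5) ≈ -138.64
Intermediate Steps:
U(Z, S) = 12*Z (U(Z, S) = 11*Z + Z*1 = 11*Z + Z = 12*Z)
-62*sqrt(17 + U(-1, -4)) = -62*sqrt(17 + 12*(-1)) = -62*sqrt(17 - 12) = -62*sqrt(5)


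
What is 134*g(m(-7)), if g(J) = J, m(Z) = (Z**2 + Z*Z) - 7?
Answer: 12194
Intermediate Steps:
m(Z) = -7 + 2*Z**2 (m(Z) = (Z**2 + Z**2) - 7 = 2*Z**2 - 7 = -7 + 2*Z**2)
134*g(m(-7)) = 134*(-7 + 2*(-7)**2) = 134*(-7 + 2*49) = 134*(-7 + 98) = 134*91 = 12194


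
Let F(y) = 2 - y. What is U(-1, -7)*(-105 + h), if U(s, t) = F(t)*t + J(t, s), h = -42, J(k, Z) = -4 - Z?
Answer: 9702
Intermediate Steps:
U(s, t) = -4 - s + t*(2 - t) (U(s, t) = (2 - t)*t + (-4 - s) = t*(2 - t) + (-4 - s) = -4 - s + t*(2 - t))
U(-1, -7)*(-105 + h) = (-4 - 1*(-1) - 1*(-7)*(-2 - 7))*(-105 - 42) = (-4 + 1 - 1*(-7)*(-9))*(-147) = (-4 + 1 - 63)*(-147) = -66*(-147) = 9702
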